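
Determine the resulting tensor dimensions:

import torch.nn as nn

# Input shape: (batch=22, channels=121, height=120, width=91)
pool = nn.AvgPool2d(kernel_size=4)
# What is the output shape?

Input shape: (22, 121, 120, 91)
Output shape: (22, 121, 30, 22)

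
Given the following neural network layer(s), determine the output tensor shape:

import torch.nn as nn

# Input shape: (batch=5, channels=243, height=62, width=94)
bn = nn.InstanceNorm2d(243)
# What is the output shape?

Input shape: (5, 243, 62, 94)
Output shape: (5, 243, 62, 94)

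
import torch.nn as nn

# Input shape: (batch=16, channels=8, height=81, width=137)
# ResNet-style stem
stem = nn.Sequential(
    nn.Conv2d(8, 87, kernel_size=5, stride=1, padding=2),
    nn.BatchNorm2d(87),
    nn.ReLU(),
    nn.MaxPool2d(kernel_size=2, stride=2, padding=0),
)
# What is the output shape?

Input shape: (16, 8, 81, 137)
  -> after Conv2d 5x5 stride=1: (16, 87, 81, 137)
Output shape: (16, 87, 40, 68)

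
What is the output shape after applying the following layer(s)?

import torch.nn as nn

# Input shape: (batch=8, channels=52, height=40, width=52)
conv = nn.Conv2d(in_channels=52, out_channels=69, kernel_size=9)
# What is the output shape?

Input shape: (8, 52, 40, 52)
Output shape: (8, 69, 32, 44)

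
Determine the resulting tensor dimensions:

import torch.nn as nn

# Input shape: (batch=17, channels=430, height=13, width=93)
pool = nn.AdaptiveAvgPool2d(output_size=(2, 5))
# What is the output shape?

Input shape: (17, 430, 13, 93)
Output shape: (17, 430, 2, 5)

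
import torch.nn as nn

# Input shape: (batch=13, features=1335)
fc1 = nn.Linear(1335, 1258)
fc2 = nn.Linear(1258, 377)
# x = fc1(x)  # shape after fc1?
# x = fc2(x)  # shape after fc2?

Input shape: (13, 1335)
  -> after fc1: (13, 1258)
Output shape: (13, 377)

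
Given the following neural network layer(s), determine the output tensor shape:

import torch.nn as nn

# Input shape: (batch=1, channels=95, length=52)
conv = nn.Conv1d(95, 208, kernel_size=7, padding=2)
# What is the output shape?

Input shape: (1, 95, 52)
Output shape: (1, 208, 50)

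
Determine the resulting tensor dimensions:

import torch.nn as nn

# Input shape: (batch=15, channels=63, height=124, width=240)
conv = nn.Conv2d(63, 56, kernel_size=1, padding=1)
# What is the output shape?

Input shape: (15, 63, 124, 240)
Output shape: (15, 56, 126, 242)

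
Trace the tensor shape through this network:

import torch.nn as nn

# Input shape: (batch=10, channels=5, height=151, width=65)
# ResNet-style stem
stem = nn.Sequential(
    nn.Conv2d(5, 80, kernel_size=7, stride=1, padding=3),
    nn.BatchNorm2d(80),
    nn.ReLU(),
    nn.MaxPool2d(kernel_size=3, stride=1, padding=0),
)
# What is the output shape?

Input shape: (10, 5, 151, 65)
  -> after Conv2d 7x7 stride=1: (10, 80, 151, 65)
Output shape: (10, 80, 149, 63)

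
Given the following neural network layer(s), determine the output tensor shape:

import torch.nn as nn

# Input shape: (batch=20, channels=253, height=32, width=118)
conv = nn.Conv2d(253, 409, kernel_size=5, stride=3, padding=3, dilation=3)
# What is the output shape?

Input shape: (20, 253, 32, 118)
Output shape: (20, 409, 9, 38)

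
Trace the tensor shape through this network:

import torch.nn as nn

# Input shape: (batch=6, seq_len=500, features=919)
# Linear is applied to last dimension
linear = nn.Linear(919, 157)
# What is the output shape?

Input shape: (6, 500, 919)
Output shape: (6, 500, 157)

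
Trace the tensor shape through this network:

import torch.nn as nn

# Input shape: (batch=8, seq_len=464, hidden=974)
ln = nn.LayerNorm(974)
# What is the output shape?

Input shape: (8, 464, 974)
Output shape: (8, 464, 974)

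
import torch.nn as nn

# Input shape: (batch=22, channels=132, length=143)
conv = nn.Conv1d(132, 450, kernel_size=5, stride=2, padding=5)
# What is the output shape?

Input shape: (22, 132, 143)
Output shape: (22, 450, 75)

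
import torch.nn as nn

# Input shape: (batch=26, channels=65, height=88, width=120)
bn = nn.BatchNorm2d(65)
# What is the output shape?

Input shape: (26, 65, 88, 120)
Output shape: (26, 65, 88, 120)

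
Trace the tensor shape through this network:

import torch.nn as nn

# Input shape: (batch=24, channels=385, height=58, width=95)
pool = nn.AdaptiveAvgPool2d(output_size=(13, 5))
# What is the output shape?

Input shape: (24, 385, 58, 95)
Output shape: (24, 385, 13, 5)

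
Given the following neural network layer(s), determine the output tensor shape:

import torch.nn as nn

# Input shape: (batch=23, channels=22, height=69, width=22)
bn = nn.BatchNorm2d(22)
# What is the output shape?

Input shape: (23, 22, 69, 22)
Output shape: (23, 22, 69, 22)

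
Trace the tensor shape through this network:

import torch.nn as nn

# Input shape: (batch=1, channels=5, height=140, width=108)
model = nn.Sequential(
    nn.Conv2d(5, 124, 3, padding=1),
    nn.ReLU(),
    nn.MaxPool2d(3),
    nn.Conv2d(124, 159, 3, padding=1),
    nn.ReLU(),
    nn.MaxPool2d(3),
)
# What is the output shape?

Input shape: (1, 5, 140, 108)
  -> after first Conv2d: (1, 124, 140, 108)
  -> after first MaxPool2d: (1, 124, 46, 36)
  -> after second Conv2d: (1, 159, 46, 36)
Output shape: (1, 159, 15, 12)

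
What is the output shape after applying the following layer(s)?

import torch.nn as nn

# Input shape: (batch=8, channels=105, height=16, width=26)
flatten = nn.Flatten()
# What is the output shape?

Input shape: (8, 105, 16, 26)
Output shape: (8, 43680)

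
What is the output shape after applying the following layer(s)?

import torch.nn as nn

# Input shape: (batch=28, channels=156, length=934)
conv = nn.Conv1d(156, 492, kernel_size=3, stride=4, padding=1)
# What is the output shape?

Input shape: (28, 156, 934)
Output shape: (28, 492, 234)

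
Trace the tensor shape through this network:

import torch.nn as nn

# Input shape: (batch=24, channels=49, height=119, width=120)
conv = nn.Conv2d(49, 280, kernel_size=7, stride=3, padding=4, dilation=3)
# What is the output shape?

Input shape: (24, 49, 119, 120)
Output shape: (24, 280, 37, 37)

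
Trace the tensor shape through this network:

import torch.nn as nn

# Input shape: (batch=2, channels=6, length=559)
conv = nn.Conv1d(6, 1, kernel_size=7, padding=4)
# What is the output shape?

Input shape: (2, 6, 559)
Output shape: (2, 1, 561)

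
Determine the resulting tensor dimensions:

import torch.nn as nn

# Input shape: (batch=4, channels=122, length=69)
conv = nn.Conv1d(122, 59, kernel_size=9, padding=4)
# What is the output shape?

Input shape: (4, 122, 69)
Output shape: (4, 59, 69)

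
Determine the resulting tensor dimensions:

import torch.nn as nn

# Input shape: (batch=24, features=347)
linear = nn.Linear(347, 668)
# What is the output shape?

Input shape: (24, 347)
Output shape: (24, 668)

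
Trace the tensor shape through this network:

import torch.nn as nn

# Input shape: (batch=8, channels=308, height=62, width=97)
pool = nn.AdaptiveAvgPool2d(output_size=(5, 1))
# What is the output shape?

Input shape: (8, 308, 62, 97)
Output shape: (8, 308, 5, 1)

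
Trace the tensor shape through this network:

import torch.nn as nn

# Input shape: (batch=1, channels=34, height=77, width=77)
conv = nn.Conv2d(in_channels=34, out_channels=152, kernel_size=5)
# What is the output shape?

Input shape: (1, 34, 77, 77)
Output shape: (1, 152, 73, 73)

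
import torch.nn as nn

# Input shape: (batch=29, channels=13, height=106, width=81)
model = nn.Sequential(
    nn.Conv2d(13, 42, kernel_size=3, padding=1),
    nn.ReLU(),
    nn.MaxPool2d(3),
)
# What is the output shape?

Input shape: (29, 13, 106, 81)
  -> after Conv2d: (29, 42, 106, 81)
  -> after ReLU: (29, 42, 106, 81)
Output shape: (29, 42, 35, 27)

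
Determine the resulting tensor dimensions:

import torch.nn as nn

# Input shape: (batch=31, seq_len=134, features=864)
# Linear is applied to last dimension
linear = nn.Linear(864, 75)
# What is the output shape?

Input shape: (31, 134, 864)
Output shape: (31, 134, 75)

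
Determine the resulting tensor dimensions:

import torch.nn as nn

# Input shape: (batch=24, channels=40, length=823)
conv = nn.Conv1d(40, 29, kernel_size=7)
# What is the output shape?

Input shape: (24, 40, 823)
Output shape: (24, 29, 817)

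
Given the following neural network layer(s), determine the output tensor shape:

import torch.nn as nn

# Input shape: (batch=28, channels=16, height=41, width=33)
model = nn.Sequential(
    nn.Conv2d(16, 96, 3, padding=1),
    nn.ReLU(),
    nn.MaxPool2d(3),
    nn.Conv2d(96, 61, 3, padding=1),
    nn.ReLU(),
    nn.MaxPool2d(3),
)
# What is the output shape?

Input shape: (28, 16, 41, 33)
  -> after first Conv2d: (28, 96, 41, 33)
  -> after first MaxPool2d: (28, 96, 13, 11)
  -> after second Conv2d: (28, 61, 13, 11)
Output shape: (28, 61, 4, 3)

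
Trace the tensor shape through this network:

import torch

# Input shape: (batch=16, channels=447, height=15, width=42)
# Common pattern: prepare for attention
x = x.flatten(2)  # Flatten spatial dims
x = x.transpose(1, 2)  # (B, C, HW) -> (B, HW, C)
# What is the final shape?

Input shape: (16, 447, 15, 42)
  -> after flatten(2): (16, 447, 630)
Output shape: (16, 630, 447)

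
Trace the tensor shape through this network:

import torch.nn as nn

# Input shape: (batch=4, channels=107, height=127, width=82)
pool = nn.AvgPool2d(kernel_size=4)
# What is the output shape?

Input shape: (4, 107, 127, 82)
Output shape: (4, 107, 31, 20)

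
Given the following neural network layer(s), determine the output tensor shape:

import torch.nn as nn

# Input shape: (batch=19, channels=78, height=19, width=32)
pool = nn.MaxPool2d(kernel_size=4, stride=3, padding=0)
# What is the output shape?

Input shape: (19, 78, 19, 32)
Output shape: (19, 78, 6, 10)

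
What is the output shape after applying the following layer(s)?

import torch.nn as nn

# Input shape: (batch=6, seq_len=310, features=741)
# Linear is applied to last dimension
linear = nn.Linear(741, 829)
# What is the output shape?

Input shape: (6, 310, 741)
Output shape: (6, 310, 829)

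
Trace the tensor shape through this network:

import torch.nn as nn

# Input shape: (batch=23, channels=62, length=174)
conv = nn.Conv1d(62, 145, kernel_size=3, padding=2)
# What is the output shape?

Input shape: (23, 62, 174)
Output shape: (23, 145, 176)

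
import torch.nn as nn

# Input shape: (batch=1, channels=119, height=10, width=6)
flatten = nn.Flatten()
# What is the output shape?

Input shape: (1, 119, 10, 6)
Output shape: (1, 7140)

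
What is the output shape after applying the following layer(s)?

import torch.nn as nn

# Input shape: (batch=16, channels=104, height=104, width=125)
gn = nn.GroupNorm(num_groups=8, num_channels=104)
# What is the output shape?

Input shape: (16, 104, 104, 125)
Output shape: (16, 104, 104, 125)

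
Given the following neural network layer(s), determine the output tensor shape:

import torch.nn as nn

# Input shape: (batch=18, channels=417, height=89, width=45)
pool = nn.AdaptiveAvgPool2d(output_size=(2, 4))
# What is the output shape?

Input shape: (18, 417, 89, 45)
Output shape: (18, 417, 2, 4)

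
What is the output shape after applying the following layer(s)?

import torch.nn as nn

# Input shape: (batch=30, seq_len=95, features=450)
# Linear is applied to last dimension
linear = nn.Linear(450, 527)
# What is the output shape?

Input shape: (30, 95, 450)
Output shape: (30, 95, 527)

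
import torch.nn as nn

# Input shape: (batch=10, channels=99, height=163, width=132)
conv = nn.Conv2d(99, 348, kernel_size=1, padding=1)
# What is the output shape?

Input shape: (10, 99, 163, 132)
Output shape: (10, 348, 165, 134)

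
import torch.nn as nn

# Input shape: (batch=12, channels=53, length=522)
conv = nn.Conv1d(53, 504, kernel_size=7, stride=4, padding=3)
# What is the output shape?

Input shape: (12, 53, 522)
Output shape: (12, 504, 131)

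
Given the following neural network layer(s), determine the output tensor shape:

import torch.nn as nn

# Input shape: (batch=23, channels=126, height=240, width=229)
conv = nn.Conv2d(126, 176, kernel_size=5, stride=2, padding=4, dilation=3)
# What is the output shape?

Input shape: (23, 126, 240, 229)
Output shape: (23, 176, 118, 113)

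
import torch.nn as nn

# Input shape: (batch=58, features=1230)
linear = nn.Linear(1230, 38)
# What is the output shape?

Input shape: (58, 1230)
Output shape: (58, 38)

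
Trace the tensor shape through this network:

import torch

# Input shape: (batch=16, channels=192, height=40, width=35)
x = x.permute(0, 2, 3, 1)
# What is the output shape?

Input shape: (16, 192, 40, 35)
Output shape: (16, 40, 35, 192)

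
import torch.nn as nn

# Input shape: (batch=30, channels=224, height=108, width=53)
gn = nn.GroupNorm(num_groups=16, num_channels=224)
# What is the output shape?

Input shape: (30, 224, 108, 53)
Output shape: (30, 224, 108, 53)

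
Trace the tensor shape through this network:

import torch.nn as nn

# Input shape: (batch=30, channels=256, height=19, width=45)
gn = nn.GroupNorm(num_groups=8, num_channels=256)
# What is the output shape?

Input shape: (30, 256, 19, 45)
Output shape: (30, 256, 19, 45)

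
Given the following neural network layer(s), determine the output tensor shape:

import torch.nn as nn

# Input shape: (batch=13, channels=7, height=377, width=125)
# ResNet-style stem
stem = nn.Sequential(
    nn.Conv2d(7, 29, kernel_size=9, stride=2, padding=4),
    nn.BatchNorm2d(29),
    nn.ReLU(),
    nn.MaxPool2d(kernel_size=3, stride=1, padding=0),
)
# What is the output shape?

Input shape: (13, 7, 377, 125)
  -> after Conv2d 9x9 stride=2: (13, 29, 189, 63)
Output shape: (13, 29, 187, 61)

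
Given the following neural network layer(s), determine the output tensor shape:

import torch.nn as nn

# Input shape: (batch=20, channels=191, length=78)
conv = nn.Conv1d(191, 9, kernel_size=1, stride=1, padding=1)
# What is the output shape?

Input shape: (20, 191, 78)
Output shape: (20, 9, 80)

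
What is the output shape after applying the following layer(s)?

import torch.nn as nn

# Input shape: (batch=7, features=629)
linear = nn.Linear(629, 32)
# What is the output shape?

Input shape: (7, 629)
Output shape: (7, 32)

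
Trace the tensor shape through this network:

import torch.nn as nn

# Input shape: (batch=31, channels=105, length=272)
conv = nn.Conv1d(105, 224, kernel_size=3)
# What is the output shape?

Input shape: (31, 105, 272)
Output shape: (31, 224, 270)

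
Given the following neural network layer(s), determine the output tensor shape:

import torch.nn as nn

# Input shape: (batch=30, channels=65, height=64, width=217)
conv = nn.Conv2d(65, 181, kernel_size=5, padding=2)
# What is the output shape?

Input shape: (30, 65, 64, 217)
Output shape: (30, 181, 64, 217)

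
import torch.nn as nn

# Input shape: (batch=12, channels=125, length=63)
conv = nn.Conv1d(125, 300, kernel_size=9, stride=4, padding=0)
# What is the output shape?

Input shape: (12, 125, 63)
Output shape: (12, 300, 14)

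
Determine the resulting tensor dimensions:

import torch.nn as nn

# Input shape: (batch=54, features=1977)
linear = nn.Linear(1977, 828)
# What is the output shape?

Input shape: (54, 1977)
Output shape: (54, 828)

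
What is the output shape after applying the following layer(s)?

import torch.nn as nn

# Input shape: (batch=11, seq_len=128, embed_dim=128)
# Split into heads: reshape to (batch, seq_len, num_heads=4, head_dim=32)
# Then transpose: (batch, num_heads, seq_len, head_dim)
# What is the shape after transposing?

Input shape: (11, 128, 128)
  -> after reshape: (11, 128, 4, 32)
Output shape: (11, 4, 128, 32)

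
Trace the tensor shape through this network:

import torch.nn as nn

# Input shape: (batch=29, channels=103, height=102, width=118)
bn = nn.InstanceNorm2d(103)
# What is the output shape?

Input shape: (29, 103, 102, 118)
Output shape: (29, 103, 102, 118)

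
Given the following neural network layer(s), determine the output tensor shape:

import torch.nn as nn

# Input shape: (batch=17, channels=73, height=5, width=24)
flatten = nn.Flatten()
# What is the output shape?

Input shape: (17, 73, 5, 24)
Output shape: (17, 8760)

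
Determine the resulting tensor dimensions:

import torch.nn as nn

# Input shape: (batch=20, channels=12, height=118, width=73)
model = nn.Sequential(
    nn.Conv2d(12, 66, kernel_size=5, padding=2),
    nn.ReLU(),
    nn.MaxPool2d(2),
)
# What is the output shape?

Input shape: (20, 12, 118, 73)
  -> after Conv2d: (20, 66, 118, 73)
  -> after ReLU: (20, 66, 118, 73)
Output shape: (20, 66, 59, 36)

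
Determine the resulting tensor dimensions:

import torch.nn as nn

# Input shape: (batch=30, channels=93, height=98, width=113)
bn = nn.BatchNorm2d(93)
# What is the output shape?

Input shape: (30, 93, 98, 113)
Output shape: (30, 93, 98, 113)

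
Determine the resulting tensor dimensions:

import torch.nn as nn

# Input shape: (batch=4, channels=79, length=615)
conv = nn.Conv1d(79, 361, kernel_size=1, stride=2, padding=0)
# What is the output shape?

Input shape: (4, 79, 615)
Output shape: (4, 361, 308)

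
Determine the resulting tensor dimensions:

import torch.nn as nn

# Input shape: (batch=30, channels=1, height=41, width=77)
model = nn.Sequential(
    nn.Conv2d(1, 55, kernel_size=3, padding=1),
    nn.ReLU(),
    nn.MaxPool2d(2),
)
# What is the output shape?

Input shape: (30, 1, 41, 77)
  -> after Conv2d: (30, 55, 41, 77)
  -> after ReLU: (30, 55, 41, 77)
Output shape: (30, 55, 20, 38)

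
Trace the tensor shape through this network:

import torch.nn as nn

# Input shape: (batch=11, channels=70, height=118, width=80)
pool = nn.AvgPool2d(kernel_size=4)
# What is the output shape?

Input shape: (11, 70, 118, 80)
Output shape: (11, 70, 29, 20)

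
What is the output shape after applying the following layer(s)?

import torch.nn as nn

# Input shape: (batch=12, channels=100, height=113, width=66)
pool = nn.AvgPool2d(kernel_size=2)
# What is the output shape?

Input shape: (12, 100, 113, 66)
Output shape: (12, 100, 56, 33)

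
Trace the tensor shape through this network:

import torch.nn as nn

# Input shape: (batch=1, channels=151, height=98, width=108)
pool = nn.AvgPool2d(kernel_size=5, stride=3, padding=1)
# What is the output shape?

Input shape: (1, 151, 98, 108)
Output shape: (1, 151, 32, 36)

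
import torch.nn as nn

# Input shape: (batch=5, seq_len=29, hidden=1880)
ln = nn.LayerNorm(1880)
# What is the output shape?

Input shape: (5, 29, 1880)
Output shape: (5, 29, 1880)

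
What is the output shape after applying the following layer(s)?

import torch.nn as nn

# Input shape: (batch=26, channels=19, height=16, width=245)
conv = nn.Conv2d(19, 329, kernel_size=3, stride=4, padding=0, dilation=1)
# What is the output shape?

Input shape: (26, 19, 16, 245)
Output shape: (26, 329, 4, 61)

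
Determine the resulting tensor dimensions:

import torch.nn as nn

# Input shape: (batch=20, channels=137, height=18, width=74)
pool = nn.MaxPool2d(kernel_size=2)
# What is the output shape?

Input shape: (20, 137, 18, 74)
Output shape: (20, 137, 9, 37)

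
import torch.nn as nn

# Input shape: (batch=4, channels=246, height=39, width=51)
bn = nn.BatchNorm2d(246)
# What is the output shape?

Input shape: (4, 246, 39, 51)
Output shape: (4, 246, 39, 51)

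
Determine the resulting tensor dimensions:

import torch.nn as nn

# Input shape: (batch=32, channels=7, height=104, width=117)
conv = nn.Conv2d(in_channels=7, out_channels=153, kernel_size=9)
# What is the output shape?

Input shape: (32, 7, 104, 117)
Output shape: (32, 153, 96, 109)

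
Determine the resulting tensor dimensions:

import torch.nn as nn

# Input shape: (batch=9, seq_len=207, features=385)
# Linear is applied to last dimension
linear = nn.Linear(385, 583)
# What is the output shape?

Input shape: (9, 207, 385)
Output shape: (9, 207, 583)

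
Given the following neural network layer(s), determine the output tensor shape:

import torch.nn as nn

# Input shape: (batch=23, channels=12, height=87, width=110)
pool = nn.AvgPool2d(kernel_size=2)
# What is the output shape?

Input shape: (23, 12, 87, 110)
Output shape: (23, 12, 43, 55)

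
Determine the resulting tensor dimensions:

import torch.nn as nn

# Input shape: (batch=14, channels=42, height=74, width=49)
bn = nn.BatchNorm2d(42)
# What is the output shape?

Input shape: (14, 42, 74, 49)
Output shape: (14, 42, 74, 49)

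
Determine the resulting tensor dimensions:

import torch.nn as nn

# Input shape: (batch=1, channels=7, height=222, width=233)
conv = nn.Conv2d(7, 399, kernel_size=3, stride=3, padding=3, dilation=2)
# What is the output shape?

Input shape: (1, 7, 222, 233)
Output shape: (1, 399, 75, 79)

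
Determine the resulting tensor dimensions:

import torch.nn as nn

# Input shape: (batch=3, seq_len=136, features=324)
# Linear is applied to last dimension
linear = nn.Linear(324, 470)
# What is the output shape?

Input shape: (3, 136, 324)
Output shape: (3, 136, 470)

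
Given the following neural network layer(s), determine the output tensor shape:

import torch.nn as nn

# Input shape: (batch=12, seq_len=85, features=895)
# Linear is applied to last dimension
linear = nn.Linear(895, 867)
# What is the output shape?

Input shape: (12, 85, 895)
Output shape: (12, 85, 867)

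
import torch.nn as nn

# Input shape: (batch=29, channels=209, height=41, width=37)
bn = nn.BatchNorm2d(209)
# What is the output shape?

Input shape: (29, 209, 41, 37)
Output shape: (29, 209, 41, 37)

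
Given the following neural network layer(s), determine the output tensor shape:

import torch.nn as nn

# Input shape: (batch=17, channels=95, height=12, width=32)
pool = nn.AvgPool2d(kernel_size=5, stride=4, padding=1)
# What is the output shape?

Input shape: (17, 95, 12, 32)
Output shape: (17, 95, 3, 8)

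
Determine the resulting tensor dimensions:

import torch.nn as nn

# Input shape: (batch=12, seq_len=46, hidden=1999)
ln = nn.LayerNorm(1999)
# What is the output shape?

Input shape: (12, 46, 1999)
Output shape: (12, 46, 1999)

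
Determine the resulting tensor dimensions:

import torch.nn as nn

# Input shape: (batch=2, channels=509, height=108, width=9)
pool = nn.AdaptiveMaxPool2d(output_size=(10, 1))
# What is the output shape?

Input shape: (2, 509, 108, 9)
Output shape: (2, 509, 10, 1)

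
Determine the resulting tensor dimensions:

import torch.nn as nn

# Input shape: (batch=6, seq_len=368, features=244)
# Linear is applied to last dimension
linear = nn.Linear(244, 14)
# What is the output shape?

Input shape: (6, 368, 244)
Output shape: (6, 368, 14)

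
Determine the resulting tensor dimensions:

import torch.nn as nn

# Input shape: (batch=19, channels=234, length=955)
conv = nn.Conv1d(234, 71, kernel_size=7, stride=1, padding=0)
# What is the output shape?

Input shape: (19, 234, 955)
Output shape: (19, 71, 949)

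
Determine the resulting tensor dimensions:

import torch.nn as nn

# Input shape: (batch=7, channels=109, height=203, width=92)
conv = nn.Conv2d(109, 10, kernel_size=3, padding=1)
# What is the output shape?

Input shape: (7, 109, 203, 92)
Output shape: (7, 10, 203, 92)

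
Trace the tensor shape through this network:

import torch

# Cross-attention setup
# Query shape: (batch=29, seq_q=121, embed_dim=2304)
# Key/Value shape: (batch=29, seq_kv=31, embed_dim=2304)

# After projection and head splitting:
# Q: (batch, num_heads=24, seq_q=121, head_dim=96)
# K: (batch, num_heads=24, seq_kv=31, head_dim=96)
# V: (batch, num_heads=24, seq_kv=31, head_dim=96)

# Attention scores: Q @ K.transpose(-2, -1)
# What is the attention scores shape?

Input shape: (29, 121, 2304)
Output shape: (29, 24, 121, 31)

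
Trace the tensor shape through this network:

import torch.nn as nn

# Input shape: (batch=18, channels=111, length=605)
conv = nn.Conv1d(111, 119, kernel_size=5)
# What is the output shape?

Input shape: (18, 111, 605)
Output shape: (18, 119, 601)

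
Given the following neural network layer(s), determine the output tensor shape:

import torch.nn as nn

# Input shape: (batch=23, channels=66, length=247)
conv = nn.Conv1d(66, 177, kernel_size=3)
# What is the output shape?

Input shape: (23, 66, 247)
Output shape: (23, 177, 245)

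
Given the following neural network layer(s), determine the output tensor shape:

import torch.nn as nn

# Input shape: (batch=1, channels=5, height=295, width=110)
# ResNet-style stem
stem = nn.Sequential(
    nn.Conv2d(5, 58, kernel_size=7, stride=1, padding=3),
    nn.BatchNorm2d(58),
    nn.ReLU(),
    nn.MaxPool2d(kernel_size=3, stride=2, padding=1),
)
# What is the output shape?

Input shape: (1, 5, 295, 110)
  -> after Conv2d 7x7 stride=1: (1, 58, 295, 110)
Output shape: (1, 58, 148, 55)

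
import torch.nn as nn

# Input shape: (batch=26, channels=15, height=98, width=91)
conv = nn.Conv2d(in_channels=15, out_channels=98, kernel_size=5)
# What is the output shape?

Input shape: (26, 15, 98, 91)
Output shape: (26, 98, 94, 87)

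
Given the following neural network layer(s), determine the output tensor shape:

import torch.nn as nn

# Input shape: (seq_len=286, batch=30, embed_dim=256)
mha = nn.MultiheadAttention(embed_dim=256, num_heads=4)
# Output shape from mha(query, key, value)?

Input shape: (286, 30, 256)
Output shape: (286, 30, 256)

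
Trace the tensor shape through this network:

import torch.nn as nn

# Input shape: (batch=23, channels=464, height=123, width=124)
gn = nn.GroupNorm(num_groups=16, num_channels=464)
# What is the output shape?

Input shape: (23, 464, 123, 124)
Output shape: (23, 464, 123, 124)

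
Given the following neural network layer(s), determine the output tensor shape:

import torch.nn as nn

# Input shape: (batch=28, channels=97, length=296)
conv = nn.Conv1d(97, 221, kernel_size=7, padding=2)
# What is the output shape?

Input shape: (28, 97, 296)
Output shape: (28, 221, 294)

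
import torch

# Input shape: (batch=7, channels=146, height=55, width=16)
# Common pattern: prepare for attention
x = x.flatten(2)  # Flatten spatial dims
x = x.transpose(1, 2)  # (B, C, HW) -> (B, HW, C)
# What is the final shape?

Input shape: (7, 146, 55, 16)
  -> after flatten(2): (7, 146, 880)
Output shape: (7, 880, 146)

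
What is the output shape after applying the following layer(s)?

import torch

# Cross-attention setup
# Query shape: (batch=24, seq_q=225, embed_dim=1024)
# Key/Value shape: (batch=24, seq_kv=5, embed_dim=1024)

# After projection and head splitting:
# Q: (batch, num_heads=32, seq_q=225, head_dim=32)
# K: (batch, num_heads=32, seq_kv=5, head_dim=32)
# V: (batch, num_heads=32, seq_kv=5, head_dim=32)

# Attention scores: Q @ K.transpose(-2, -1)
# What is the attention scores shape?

Input shape: (24, 225, 1024)
Output shape: (24, 32, 225, 5)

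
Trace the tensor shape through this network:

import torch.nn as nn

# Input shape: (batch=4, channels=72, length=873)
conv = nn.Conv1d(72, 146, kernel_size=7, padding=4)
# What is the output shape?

Input shape: (4, 72, 873)
Output shape: (4, 146, 875)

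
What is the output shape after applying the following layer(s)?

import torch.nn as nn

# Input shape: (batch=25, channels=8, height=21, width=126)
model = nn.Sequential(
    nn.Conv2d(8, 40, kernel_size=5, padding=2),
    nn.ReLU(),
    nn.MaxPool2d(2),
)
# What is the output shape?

Input shape: (25, 8, 21, 126)
  -> after Conv2d: (25, 40, 21, 126)
  -> after ReLU: (25, 40, 21, 126)
Output shape: (25, 40, 10, 63)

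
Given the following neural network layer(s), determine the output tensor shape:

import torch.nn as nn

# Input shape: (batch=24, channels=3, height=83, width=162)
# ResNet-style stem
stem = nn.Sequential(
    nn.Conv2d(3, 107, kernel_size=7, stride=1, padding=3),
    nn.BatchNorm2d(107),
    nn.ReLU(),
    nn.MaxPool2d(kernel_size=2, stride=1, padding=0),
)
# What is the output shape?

Input shape: (24, 3, 83, 162)
  -> after Conv2d 7x7 stride=1: (24, 107, 83, 162)
Output shape: (24, 107, 82, 161)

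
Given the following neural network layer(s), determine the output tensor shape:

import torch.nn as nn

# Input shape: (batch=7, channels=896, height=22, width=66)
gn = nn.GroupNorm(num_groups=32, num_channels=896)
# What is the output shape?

Input shape: (7, 896, 22, 66)
Output shape: (7, 896, 22, 66)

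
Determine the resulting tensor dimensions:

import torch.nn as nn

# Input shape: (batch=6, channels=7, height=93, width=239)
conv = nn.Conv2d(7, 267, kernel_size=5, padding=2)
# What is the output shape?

Input shape: (6, 7, 93, 239)
Output shape: (6, 267, 93, 239)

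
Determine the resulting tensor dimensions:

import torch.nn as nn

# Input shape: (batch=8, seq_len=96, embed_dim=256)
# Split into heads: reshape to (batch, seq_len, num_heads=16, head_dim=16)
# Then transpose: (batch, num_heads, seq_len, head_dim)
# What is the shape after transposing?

Input shape: (8, 96, 256)
  -> after reshape: (8, 96, 16, 16)
Output shape: (8, 16, 96, 16)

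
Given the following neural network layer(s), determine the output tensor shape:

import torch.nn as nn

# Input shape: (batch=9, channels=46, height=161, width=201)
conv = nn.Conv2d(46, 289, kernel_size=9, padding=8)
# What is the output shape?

Input shape: (9, 46, 161, 201)
Output shape: (9, 289, 169, 209)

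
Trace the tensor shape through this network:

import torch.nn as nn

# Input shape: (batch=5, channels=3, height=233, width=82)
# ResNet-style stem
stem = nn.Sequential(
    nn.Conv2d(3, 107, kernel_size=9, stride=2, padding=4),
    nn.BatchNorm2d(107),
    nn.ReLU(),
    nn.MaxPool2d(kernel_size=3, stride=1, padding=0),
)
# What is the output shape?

Input shape: (5, 3, 233, 82)
  -> after Conv2d 9x9 stride=2: (5, 107, 117, 41)
Output shape: (5, 107, 115, 39)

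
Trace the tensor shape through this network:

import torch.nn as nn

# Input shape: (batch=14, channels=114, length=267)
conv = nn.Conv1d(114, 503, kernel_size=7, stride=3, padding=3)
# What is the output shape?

Input shape: (14, 114, 267)
Output shape: (14, 503, 89)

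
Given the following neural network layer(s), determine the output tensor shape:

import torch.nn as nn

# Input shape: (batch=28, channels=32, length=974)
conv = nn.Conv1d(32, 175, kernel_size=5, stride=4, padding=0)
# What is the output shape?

Input shape: (28, 32, 974)
Output shape: (28, 175, 243)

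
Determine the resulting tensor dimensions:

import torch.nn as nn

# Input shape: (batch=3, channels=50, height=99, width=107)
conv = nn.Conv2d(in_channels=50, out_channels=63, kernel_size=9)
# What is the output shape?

Input shape: (3, 50, 99, 107)
Output shape: (3, 63, 91, 99)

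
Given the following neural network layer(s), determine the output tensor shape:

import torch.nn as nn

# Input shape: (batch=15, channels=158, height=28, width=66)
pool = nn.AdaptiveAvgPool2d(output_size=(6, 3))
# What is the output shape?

Input shape: (15, 158, 28, 66)
Output shape: (15, 158, 6, 3)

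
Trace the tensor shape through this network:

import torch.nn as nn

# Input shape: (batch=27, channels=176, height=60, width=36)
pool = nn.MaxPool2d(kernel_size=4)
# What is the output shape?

Input shape: (27, 176, 60, 36)
Output shape: (27, 176, 15, 9)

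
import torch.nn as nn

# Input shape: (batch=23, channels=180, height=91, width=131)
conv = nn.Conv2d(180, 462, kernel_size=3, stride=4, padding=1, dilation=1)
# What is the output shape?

Input shape: (23, 180, 91, 131)
Output shape: (23, 462, 23, 33)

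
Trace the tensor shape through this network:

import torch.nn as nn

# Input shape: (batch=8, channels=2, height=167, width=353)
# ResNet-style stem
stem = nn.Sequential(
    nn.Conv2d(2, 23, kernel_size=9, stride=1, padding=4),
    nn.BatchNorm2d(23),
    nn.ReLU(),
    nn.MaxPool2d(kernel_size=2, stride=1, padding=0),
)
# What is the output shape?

Input shape: (8, 2, 167, 353)
  -> after Conv2d 9x9 stride=1: (8, 23, 167, 353)
Output shape: (8, 23, 166, 352)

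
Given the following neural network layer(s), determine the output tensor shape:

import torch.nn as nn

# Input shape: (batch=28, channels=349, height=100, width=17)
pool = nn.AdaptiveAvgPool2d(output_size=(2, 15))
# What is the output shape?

Input shape: (28, 349, 100, 17)
Output shape: (28, 349, 2, 15)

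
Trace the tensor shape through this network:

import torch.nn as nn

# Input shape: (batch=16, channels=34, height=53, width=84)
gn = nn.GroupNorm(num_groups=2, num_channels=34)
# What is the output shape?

Input shape: (16, 34, 53, 84)
Output shape: (16, 34, 53, 84)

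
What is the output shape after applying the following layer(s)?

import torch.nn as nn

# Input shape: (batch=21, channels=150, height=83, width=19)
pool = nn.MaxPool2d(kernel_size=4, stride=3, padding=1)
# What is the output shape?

Input shape: (21, 150, 83, 19)
Output shape: (21, 150, 28, 6)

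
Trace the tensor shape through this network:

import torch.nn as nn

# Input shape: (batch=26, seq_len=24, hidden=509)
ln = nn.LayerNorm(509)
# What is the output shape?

Input shape: (26, 24, 509)
Output shape: (26, 24, 509)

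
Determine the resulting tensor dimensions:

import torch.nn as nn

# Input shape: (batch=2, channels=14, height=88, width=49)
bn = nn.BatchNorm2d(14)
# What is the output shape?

Input shape: (2, 14, 88, 49)
Output shape: (2, 14, 88, 49)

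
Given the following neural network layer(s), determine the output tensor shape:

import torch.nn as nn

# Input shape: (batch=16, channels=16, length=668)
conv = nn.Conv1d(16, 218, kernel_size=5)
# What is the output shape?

Input shape: (16, 16, 668)
Output shape: (16, 218, 664)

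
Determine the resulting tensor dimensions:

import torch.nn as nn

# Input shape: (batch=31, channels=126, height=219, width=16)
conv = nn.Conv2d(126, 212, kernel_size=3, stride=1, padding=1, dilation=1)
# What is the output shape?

Input shape: (31, 126, 219, 16)
Output shape: (31, 212, 219, 16)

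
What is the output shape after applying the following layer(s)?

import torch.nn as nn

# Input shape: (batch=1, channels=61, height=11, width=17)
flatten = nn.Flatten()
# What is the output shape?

Input shape: (1, 61, 11, 17)
Output shape: (1, 11407)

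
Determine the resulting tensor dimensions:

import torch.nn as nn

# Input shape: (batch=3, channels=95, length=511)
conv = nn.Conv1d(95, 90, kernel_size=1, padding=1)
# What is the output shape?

Input shape: (3, 95, 511)
Output shape: (3, 90, 513)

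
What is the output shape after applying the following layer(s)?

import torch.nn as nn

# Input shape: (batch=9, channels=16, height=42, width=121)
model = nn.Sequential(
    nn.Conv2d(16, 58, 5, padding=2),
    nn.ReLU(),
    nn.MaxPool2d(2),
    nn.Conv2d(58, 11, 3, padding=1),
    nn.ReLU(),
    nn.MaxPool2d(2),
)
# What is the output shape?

Input shape: (9, 16, 42, 121)
  -> after first Conv2d: (9, 58, 42, 121)
  -> after first MaxPool2d: (9, 58, 21, 60)
  -> after second Conv2d: (9, 11, 21, 60)
Output shape: (9, 11, 10, 30)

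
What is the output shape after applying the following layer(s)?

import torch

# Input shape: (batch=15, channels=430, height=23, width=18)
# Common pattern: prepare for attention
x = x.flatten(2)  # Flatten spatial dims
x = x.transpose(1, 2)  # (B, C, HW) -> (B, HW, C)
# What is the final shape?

Input shape: (15, 430, 23, 18)
  -> after flatten(2): (15, 430, 414)
Output shape: (15, 414, 430)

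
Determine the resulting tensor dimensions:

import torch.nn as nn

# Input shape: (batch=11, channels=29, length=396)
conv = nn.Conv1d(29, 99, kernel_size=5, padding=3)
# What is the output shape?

Input shape: (11, 29, 396)
Output shape: (11, 99, 398)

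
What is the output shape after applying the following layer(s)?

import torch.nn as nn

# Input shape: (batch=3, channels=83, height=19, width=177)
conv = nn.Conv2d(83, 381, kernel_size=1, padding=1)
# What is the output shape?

Input shape: (3, 83, 19, 177)
Output shape: (3, 381, 21, 179)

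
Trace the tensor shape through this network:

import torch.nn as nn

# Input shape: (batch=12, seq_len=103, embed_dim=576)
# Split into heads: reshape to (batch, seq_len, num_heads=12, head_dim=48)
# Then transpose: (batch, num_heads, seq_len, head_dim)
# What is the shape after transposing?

Input shape: (12, 103, 576)
  -> after reshape: (12, 103, 12, 48)
Output shape: (12, 12, 103, 48)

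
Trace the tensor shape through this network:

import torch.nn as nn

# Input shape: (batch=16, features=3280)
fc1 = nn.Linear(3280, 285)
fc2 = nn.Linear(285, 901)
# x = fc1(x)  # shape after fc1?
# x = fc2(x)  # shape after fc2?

Input shape: (16, 3280)
  -> after fc1: (16, 285)
Output shape: (16, 901)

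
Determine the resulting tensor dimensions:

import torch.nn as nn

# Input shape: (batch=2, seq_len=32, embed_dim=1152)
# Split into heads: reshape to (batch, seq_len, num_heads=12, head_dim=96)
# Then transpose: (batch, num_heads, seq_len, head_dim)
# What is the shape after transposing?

Input shape: (2, 32, 1152)
  -> after reshape: (2, 32, 12, 96)
Output shape: (2, 12, 32, 96)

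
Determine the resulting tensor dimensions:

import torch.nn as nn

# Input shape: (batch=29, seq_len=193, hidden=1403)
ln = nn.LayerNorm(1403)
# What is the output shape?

Input shape: (29, 193, 1403)
Output shape: (29, 193, 1403)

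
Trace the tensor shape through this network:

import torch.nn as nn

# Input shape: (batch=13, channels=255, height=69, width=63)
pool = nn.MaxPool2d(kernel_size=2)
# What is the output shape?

Input shape: (13, 255, 69, 63)
Output shape: (13, 255, 34, 31)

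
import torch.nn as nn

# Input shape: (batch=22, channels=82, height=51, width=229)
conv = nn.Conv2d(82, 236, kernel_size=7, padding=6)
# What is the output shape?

Input shape: (22, 82, 51, 229)
Output shape: (22, 236, 57, 235)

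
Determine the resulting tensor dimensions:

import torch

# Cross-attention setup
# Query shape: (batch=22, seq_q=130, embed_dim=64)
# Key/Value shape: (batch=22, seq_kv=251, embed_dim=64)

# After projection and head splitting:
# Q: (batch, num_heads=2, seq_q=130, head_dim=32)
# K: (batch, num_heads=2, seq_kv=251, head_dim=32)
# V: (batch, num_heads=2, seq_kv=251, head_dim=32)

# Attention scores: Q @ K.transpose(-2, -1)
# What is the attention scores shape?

Input shape: (22, 130, 64)
Output shape: (22, 2, 130, 251)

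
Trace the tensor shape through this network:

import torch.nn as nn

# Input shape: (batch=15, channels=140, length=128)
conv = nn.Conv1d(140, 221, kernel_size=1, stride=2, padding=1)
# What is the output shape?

Input shape: (15, 140, 128)
Output shape: (15, 221, 65)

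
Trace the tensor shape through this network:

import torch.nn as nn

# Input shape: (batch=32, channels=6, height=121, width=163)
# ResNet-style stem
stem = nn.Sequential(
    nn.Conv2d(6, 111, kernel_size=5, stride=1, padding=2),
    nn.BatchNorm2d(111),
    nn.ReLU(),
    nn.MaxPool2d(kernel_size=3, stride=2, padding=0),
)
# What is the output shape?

Input shape: (32, 6, 121, 163)
  -> after Conv2d 5x5 stride=1: (32, 111, 121, 163)
Output shape: (32, 111, 60, 81)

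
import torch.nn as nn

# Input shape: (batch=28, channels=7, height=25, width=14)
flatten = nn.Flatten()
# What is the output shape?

Input shape: (28, 7, 25, 14)
Output shape: (28, 2450)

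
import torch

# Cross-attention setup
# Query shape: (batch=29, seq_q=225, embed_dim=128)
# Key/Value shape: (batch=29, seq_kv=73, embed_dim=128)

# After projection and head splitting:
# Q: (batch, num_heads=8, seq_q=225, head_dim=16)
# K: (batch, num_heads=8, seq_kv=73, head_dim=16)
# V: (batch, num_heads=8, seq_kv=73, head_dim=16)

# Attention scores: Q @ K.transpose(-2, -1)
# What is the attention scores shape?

Input shape: (29, 225, 128)
Output shape: (29, 8, 225, 73)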